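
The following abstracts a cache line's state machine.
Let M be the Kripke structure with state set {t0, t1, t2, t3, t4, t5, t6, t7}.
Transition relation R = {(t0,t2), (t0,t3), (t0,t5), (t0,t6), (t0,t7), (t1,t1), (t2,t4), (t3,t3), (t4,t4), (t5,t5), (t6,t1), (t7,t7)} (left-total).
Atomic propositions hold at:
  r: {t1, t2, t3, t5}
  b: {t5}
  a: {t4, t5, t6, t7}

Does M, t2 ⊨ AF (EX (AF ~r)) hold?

Sat(~r) = {t0, t4, t6, t7}
AF ~r: least fixpoint, start Z0 = {t0, t4, t6, t7}, add states with every successor in Z. Z1 = {t0, t2, t4, t6, t7}; fixed.
Sat(AF ~r) = {t0, t2, t4, t6, t7}
Sat(EX (AF ~r)) = {s : some successor in {t0, t2, t4, t6, t7}} = {t0, t2, t4, t7}
AF (EX (AF ~r)): least fixpoint, start Z0 = {t0, t2, t4, t7}, add states with every successor in Z. Already a fixed point.
Sat(AF (EX (AF ~r))) = {t0, t2, t4, t7}
t2 ∈ Sat(AF (EX (AF ~r))) = {t0, t2, t4, t7}, so the formula holds at t2.

Yes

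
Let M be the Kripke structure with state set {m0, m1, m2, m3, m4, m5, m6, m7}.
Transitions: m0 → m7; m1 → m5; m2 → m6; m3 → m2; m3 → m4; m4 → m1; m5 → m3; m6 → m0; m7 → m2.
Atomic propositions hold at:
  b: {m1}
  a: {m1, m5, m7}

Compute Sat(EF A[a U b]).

{m1, m3, m4, m5}

A[a U b]: least fixpoint, start Z0 = Sat(b) = {m1}, add states in Sat(a) with every successor in Z. Already a fixed point.
Sat(A[a U b]) = {m1}
EF A[a U b]: least fixpoint, start Z0 = {m1}, add states with some successor in Z. Z1 = {m1, m4}; Z2 = {m1, m3, m4}; Z3 = {m1, m3, m4, m5}; fixed.
Sat(EF A[a U b]) = {m1, m3, m4, m5}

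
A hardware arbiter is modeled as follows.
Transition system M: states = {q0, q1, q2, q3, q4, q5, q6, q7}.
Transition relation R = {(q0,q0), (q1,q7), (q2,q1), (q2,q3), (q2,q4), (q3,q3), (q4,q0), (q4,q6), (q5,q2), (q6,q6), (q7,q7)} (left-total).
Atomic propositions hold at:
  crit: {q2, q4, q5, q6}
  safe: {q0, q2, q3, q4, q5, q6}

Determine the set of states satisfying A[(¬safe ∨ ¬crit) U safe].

Sat(¬safe) = {q1, q7}
Sat(¬crit) = {q0, q1, q3, q7}
Sat(¬safe ∨ ¬crit) = {q0, q1, q3, q7}
A[(¬safe ∨ ¬crit) U safe]: least fixpoint, start Z0 = Sat(safe) = {q0, q2, q3, q4, q5, q6}, add states in Sat(¬safe ∨ ¬crit) with every successor in Z. Already a fixed point.
Sat(A[(¬safe ∨ ¬crit) U safe]) = {q0, q2, q3, q4, q5, q6}

{q0, q2, q3, q4, q5, q6}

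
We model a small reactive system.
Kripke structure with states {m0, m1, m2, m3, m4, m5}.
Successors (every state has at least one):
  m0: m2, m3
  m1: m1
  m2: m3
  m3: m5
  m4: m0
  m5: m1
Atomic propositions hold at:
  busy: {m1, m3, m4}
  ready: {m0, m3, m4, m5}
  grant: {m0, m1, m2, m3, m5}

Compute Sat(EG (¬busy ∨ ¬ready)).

Sat(¬busy) = {m0, m2, m5}
Sat(¬ready) = {m1, m2}
Sat(¬busy ∨ ¬ready) = {m0, m1, m2, m5}
EG (¬busy ∨ ¬ready): greatest fixpoint, start Z0 = {m0, m1, m2, m5}, keep only states in Sat with some successor in Z. Z1 = {m0, m1, m5}; Z2 = {m1, m5}; fixed.
Sat(EG (¬busy ∨ ¬ready)) = {m1, m5}

{m1, m5}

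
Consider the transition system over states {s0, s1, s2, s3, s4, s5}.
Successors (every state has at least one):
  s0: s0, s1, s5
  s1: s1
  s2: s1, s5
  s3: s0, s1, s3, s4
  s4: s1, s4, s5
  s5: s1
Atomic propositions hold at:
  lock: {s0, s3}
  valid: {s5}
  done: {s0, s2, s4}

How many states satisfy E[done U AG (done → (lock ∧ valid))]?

5

Sat(lock ∧ valid) = ∅
Sat(done → (lock ∧ valid)) = {s1, s3, s5}
AG (done → (lock ∧ valid)): greatest fixpoint, start Z0 = {s1, s3, s5}, keep only states in Sat with every successor in Z. Z1 = {s1, s5}; fixed.
Sat(AG (done → (lock ∧ valid))) = {s1, s5}
E[done U AG (done → (lock ∧ valid))]: least fixpoint, start Z0 = Sat(AG (done → (lock ∧ valid))) = {s1, s5}, add states in Sat(done) with some successor in Z. Z1 = {s0, s1, s2, s4, s5}; fixed.
Sat(E[done U AG (done → (lock ∧ valid))]) = {s0, s1, s2, s4, s5}
|Sat(E[done U AG (done → (lock ∧ valid))])| = |{s0, s1, s2, s4, s5}| = 5.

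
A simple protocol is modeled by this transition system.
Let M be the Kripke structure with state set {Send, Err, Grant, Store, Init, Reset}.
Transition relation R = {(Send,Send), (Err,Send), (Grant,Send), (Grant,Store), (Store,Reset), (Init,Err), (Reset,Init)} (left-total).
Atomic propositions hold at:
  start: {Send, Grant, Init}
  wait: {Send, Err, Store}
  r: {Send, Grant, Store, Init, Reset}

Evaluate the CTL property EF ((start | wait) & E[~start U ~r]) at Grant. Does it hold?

Sat(start | wait) = {Send, Err, Grant, Store, Init}
Sat(~start) = {Err, Store, Reset}
Sat(~r) = {Err}
E[~start U ~r]: least fixpoint, start Z0 = Sat(~r) = {Err}, add states in Sat(~start) with some successor in Z. Already a fixed point.
Sat(E[~start U ~r]) = {Err}
Sat((start | wait) & E[~start U ~r]) = {Err}
EF ((start | wait) & E[~start U ~r]): least fixpoint, start Z0 = {Err}, add states with some successor in Z. Z1 = {Err, Init}; Z2 = {Err, Init, Reset}; Z3 = {Err, Store, Init, Reset}; Z4 = {Err, Grant, Store, Init, Reset}; fixed.
Sat(EF ((start | wait) & E[~start U ~r])) = {Err, Grant, Store, Init, Reset}
Grant ∈ Sat(EF ((start | wait) & E[~start U ~r])) = {Err, Grant, Store, Init, Reset}, so the formula holds at Grant.

Yes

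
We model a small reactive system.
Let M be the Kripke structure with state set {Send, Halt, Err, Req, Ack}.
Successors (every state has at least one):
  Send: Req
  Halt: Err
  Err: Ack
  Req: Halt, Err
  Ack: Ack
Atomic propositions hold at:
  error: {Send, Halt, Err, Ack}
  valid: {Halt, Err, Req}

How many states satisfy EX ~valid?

Sat(~valid) = {Send, Ack}
Sat(EX ~valid) = {s : some successor in {Send, Ack}} = {Err, Ack}
|Sat(EX ~valid)| = |{Err, Ack}| = 2.

2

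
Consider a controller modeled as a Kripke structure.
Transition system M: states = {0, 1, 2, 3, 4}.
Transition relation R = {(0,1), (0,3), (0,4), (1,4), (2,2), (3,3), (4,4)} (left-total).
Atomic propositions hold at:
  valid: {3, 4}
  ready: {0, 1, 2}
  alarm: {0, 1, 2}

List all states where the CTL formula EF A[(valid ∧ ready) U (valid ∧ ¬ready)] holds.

{0, 1, 3, 4}

Sat(valid ∧ ready) = ∅
Sat(¬ready) = {3, 4}
Sat(valid ∧ ¬ready) = {3, 4}
A[(valid ∧ ready) U (valid ∧ ¬ready)]: least fixpoint, start Z0 = Sat((valid ∧ ¬ready)) = {3, 4}, add states in Sat(valid ∧ ready) with every successor in Z. Already a fixed point.
Sat(A[(valid ∧ ready) U (valid ∧ ¬ready)]) = {3, 4}
EF A[(valid ∧ ready) U (valid ∧ ¬ready)]: least fixpoint, start Z0 = {3, 4}, add states with some successor in Z. Z1 = {0, 1, 3, 4}; fixed.
Sat(EF A[(valid ∧ ready) U (valid ∧ ¬ready)]) = {0, 1, 3, 4}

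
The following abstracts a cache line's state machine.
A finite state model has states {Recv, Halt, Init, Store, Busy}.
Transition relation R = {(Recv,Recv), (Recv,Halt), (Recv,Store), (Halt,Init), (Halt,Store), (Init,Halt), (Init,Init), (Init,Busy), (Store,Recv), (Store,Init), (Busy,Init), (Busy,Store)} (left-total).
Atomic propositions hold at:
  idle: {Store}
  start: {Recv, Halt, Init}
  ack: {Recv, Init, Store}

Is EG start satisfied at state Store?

EG start: greatest fixpoint, start Z0 = {Recv, Halt, Init}, keep only states in Sat with some successor in Z. Already a fixed point.
Sat(EG start) = {Recv, Halt, Init}
Store ∉ Sat(EG start) = {Recv, Halt, Init}, so the formula does not hold at Store.

No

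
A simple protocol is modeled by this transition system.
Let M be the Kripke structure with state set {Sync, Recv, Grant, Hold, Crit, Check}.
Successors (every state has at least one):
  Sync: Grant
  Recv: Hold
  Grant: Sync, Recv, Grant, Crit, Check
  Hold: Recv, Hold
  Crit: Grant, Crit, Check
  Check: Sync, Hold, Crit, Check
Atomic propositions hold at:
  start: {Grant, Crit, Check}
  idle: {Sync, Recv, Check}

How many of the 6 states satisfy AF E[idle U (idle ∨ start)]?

5

Sat(idle ∨ start) = {Sync, Recv, Grant, Crit, Check}
E[idle U (idle ∨ start)]: least fixpoint, start Z0 = Sat((idle ∨ start)) = {Sync, Recv, Grant, Crit, Check}, add states in Sat(idle) with some successor in Z. Already a fixed point.
Sat(E[idle U (idle ∨ start)]) = {Sync, Recv, Grant, Crit, Check}
AF E[idle U (idle ∨ start)]: least fixpoint, start Z0 = {Sync, Recv, Grant, Crit, Check}, add states with every successor in Z. Already a fixed point.
Sat(AF E[idle U (idle ∨ start)]) = {Sync, Recv, Grant, Crit, Check}
|Sat(AF E[idle U (idle ∨ start)])| = |{Sync, Recv, Grant, Crit, Check}| = 5.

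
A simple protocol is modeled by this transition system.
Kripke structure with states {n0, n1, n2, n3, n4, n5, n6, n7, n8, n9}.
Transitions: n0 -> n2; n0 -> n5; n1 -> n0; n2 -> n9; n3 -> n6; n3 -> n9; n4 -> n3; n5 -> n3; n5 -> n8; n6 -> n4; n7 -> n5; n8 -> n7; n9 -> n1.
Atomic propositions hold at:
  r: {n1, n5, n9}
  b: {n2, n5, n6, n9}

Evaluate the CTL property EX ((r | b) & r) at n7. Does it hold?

Sat(r | b) = {n1, n2, n5, n6, n9}
Sat((r | b) & r) = {n1, n5, n9}
Sat(EX ((r | b) & r)) = {s : some successor in {n1, n5, n9}} = {n0, n2, n3, n7, n9}
n7 ∈ Sat(EX ((r | b) & r)) = {n0, n2, n3, n7, n9}, so the formula holds at n7.

Yes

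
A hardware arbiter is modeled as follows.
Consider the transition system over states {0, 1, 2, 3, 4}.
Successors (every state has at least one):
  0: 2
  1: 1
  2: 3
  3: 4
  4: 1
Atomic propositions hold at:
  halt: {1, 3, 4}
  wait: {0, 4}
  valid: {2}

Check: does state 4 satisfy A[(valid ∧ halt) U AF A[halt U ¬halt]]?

No

Sat(valid ∧ halt) = ∅
Sat(¬halt) = {0, 2}
A[halt U ¬halt]: least fixpoint, start Z0 = Sat(¬halt) = {0, 2}, add states in Sat(halt) with every successor in Z. Already a fixed point.
Sat(A[halt U ¬halt]) = {0, 2}
AF A[halt U ¬halt]: least fixpoint, start Z0 = {0, 2}, add states with every successor in Z. Already a fixed point.
Sat(AF A[halt U ¬halt]) = {0, 2}
A[(valid ∧ halt) U AF A[halt U ¬halt]]: least fixpoint, start Z0 = Sat(AF A[halt U ¬halt]) = {0, 2}, add states in Sat(valid ∧ halt) with every successor in Z. Already a fixed point.
Sat(A[(valid ∧ halt) U AF A[halt U ¬halt]]) = {0, 2}
4 ∉ Sat(A[(valid ∧ halt) U AF A[halt U ¬halt]]) = {0, 2}, so the formula does not hold at 4.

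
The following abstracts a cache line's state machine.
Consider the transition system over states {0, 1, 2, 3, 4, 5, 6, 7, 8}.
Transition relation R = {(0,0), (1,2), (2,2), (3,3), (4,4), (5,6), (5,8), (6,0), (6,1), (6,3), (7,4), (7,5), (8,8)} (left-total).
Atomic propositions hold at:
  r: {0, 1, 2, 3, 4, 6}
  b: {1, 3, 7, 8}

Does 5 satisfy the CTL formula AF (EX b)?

Yes

Sat(EX b) = {s : some successor in {1, 3, 7, 8}} = {3, 5, 6, 8}
AF (EX b): least fixpoint, start Z0 = {3, 5, 6, 8}, add states with every successor in Z. Already a fixed point.
Sat(AF (EX b)) = {3, 5, 6, 8}
5 ∈ Sat(AF (EX b)) = {3, 5, 6, 8}, so the formula holds at 5.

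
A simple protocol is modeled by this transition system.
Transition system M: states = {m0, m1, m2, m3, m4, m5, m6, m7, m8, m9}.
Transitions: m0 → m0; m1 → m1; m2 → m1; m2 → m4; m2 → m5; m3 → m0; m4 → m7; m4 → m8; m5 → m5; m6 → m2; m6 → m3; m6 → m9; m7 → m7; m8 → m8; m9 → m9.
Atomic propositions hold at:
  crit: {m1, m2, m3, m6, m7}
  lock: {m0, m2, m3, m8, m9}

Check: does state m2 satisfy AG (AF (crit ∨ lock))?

Sat(crit ∨ lock) = {m0, m1, m2, m3, m6, m7, m8, m9}
AF (crit ∨ lock): least fixpoint, start Z0 = {m0, m1, m2, m3, m6, m7, m8, m9}, add states with every successor in Z. Z1 = {m0, m1, m2, m3, m4, m6, m7, m8, m9}; fixed.
Sat(AF (crit ∨ lock)) = {m0, m1, m2, m3, m4, m6, m7, m8, m9}
AG (AF (crit ∨ lock)): greatest fixpoint, start Z0 = {m0, m1, m2, m3, m4, m6, m7, m8, m9}, keep only states in Sat with every successor in Z. Z1 = {m0, m1, m3, m4, m6, m7, m8, m9}; Z2 = {m0, m1, m3, m4, m7, m8, m9}; fixed.
Sat(AG (AF (crit ∨ lock))) = {m0, m1, m3, m4, m7, m8, m9}
m2 ∉ Sat(AG (AF (crit ∨ lock))) = {m0, m1, m3, m4, m7, m8, m9}, so the formula does not hold at m2.

No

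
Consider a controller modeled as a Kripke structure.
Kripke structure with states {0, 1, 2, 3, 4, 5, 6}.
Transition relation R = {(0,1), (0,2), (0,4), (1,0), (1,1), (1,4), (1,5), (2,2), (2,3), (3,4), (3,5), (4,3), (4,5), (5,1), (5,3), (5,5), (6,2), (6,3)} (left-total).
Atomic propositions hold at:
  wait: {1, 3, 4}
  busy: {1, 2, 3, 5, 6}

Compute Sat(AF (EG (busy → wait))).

{0, 1, 3, 4}

Sat(busy → wait) = {0, 1, 3, 4}
EG (busy → wait): greatest fixpoint, start Z0 = {0, 1, 3, 4}, keep only states in Sat with some successor in Z. Already a fixed point.
Sat(EG (busy → wait)) = {0, 1, 3, 4}
AF (EG (busy → wait)): least fixpoint, start Z0 = {0, 1, 3, 4}, add states with every successor in Z. Already a fixed point.
Sat(AF (EG (busy → wait))) = {0, 1, 3, 4}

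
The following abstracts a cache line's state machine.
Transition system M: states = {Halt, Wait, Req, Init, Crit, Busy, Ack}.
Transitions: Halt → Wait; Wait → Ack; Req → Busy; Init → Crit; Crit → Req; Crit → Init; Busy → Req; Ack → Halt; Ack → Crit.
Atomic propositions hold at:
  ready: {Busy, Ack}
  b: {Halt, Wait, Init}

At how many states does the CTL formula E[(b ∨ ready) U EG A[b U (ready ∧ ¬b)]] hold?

Sat(b ∨ ready) = {Halt, Wait, Init, Busy, Ack}
Sat(¬b) = {Req, Crit, Busy, Ack}
Sat(ready ∧ ¬b) = {Busy, Ack}
A[b U (ready ∧ ¬b)]: least fixpoint, start Z0 = Sat((ready ∧ ¬b)) = {Busy, Ack}, add states in Sat(b) with every successor in Z. Z1 = {Wait, Busy, Ack}; Z2 = {Halt, Wait, Busy, Ack}; fixed.
Sat(A[b U (ready ∧ ¬b)]) = {Halt, Wait, Busy, Ack}
EG A[b U (ready ∧ ¬b)]: greatest fixpoint, start Z0 = {Halt, Wait, Busy, Ack}, keep only states in Sat with some successor in Z. Z1 = {Halt, Wait, Ack}; fixed.
Sat(EG A[b U (ready ∧ ¬b)]) = {Halt, Wait, Ack}
E[(b ∨ ready) U EG A[b U (ready ∧ ¬b)]]: least fixpoint, start Z0 = Sat(EG A[b U (ready ∧ ¬b)]) = {Halt, Wait, Ack}, add states in Sat(b ∨ ready) with some successor in Z. Already a fixed point.
Sat(E[(b ∨ ready) U EG A[b U (ready ∧ ¬b)]]) = {Halt, Wait, Ack}
|Sat(E[(b ∨ ready) U EG A[b U (ready ∧ ¬b)]])| = |{Halt, Wait, Ack}| = 3.

3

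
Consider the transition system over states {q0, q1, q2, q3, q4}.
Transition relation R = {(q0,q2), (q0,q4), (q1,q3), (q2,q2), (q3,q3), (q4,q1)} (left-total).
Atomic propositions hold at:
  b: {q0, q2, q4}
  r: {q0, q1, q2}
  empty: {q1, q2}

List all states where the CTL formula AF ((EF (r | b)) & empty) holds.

Sat(r | b) = {q0, q1, q2, q4}
EF (r | b): least fixpoint, start Z0 = {q0, q1, q2, q4}, add states with some successor in Z. Already a fixed point.
Sat(EF (r | b)) = {q0, q1, q2, q4}
Sat((EF (r | b)) & empty) = {q1, q2}
AF ((EF (r | b)) & empty): least fixpoint, start Z0 = {q1, q2}, add states with every successor in Z. Z1 = {q1, q2, q4}; Z2 = {q0, q1, q2, q4}; fixed.
Sat(AF ((EF (r | b)) & empty)) = {q0, q1, q2, q4}

{q0, q1, q2, q4}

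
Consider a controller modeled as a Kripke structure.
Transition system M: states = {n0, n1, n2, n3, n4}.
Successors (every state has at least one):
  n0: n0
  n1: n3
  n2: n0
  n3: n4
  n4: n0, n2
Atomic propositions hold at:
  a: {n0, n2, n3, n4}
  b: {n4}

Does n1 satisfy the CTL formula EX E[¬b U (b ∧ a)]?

Yes

Sat(¬b) = {n0, n1, n2, n3}
Sat(b ∧ a) = {n4}
E[¬b U (b ∧ a)]: least fixpoint, start Z0 = Sat((b ∧ a)) = {n4}, add states in Sat(¬b) with some successor in Z. Z1 = {n3, n4}; Z2 = {n1, n3, n4}; fixed.
Sat(E[¬b U (b ∧ a)]) = {n1, n3, n4}
Sat(EX E[¬b U (b ∧ a)]) = {s : some successor in {n1, n3, n4}} = {n1, n3}
n1 ∈ Sat(EX E[¬b U (b ∧ a)]) = {n1, n3}, so the formula holds at n1.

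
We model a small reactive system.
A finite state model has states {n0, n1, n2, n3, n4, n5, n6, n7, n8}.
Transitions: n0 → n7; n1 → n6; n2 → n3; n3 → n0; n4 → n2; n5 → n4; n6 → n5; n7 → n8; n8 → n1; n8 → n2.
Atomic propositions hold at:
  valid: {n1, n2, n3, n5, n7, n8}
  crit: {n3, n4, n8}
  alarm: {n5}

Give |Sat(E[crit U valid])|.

7

E[crit U valid]: least fixpoint, start Z0 = Sat(valid) = {n1, n2, n3, n5, n7, n8}, add states in Sat(crit) with some successor in Z. Z1 = {n1, n2, n3, n4, n5, n7, n8}; fixed.
Sat(E[crit U valid]) = {n1, n2, n3, n4, n5, n7, n8}
|Sat(E[crit U valid])| = |{n1, n2, n3, n4, n5, n7, n8}| = 7.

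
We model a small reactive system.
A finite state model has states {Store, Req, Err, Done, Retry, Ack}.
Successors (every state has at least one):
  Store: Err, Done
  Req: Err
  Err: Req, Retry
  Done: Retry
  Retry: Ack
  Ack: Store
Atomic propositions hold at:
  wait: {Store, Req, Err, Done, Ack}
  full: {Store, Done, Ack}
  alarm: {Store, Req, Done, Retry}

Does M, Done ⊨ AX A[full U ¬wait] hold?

Sat(¬wait) = {Retry}
A[full U ¬wait]: least fixpoint, start Z0 = Sat(¬wait) = {Retry}, add states in Sat(full) with every successor in Z. Z1 = {Done, Retry}; fixed.
Sat(A[full U ¬wait]) = {Done, Retry}
Sat(AX A[full U ¬wait]) = {s : every successor in {Done, Retry}} = {Done}
Done ∈ Sat(AX A[full U ¬wait]) = {Done}, so the formula holds at Done.

Yes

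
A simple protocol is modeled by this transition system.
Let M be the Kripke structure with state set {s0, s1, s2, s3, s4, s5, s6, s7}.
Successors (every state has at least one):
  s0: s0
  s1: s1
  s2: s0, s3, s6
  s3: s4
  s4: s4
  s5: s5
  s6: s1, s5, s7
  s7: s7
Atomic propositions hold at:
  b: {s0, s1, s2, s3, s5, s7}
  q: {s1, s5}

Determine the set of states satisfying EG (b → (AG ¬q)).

{s0, s3, s4, s6, s7}

Sat(¬q) = {s0, s2, s3, s4, s6, s7}
AG ¬q: greatest fixpoint, start Z0 = {s0, s2, s3, s4, s6, s7}, keep only states in Sat with every successor in Z. Z1 = {s0, s2, s3, s4, s7}; Z2 = {s0, s3, s4, s7}; fixed.
Sat(AG ¬q) = {s0, s3, s4, s7}
Sat(b → (AG ¬q)) = {s0, s3, s4, s6, s7}
EG (b → (AG ¬q)): greatest fixpoint, start Z0 = {s0, s3, s4, s6, s7}, keep only states in Sat with some successor in Z. Already a fixed point.
Sat(EG (b → (AG ¬q))) = {s0, s3, s4, s6, s7}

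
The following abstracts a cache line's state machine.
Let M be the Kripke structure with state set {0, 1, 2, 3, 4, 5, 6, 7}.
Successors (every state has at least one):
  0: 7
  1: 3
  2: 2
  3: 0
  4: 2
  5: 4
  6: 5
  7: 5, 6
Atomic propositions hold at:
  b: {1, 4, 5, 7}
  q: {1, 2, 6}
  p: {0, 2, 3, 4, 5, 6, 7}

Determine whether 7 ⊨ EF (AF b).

AF b: least fixpoint, start Z0 = {1, 4, 5, 7}, add states with every successor in Z. Z1 = {0, 1, 4, 5, 6, 7}; Z2 = {0, 1, 3, 4, 5, 6, 7}; fixed.
Sat(AF b) = {0, 1, 3, 4, 5, 6, 7}
EF (AF b): least fixpoint, start Z0 = {0, 1, 3, 4, 5, 6, 7}, add states with some successor in Z. Already a fixed point.
Sat(EF (AF b)) = {0, 1, 3, 4, 5, 6, 7}
7 ∈ Sat(EF (AF b)) = {0, 1, 3, 4, 5, 6, 7}, so the formula holds at 7.

Yes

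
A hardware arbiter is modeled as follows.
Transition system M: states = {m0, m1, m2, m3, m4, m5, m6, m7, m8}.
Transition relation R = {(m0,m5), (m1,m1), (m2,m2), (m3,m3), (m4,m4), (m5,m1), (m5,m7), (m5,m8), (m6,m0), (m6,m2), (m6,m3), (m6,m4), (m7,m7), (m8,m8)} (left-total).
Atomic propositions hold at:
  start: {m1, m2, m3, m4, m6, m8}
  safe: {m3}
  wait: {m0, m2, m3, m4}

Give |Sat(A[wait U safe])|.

1

A[wait U safe]: least fixpoint, start Z0 = Sat(safe) = {m3}, add states in Sat(wait) with every successor in Z. Already a fixed point.
Sat(A[wait U safe]) = {m3}
|Sat(A[wait U safe])| = |{m3}| = 1.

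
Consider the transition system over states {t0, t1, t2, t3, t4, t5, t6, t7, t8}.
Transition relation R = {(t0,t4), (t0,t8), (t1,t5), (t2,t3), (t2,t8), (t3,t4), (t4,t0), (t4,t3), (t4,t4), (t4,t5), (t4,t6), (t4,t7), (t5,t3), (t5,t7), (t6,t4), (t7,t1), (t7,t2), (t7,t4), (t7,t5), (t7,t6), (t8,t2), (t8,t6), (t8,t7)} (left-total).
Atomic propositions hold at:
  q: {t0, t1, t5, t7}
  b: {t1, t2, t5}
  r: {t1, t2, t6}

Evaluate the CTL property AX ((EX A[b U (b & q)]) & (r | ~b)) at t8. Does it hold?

No

Sat(b & q) = {t1, t5}
A[b U (b & q)]: least fixpoint, start Z0 = Sat((b & q)) = {t1, t5}, add states in Sat(b) with every successor in Z. Already a fixed point.
Sat(A[b U (b & q)]) = {t1, t5}
Sat(EX A[b U (b & q)]) = {s : some successor in {t1, t5}} = {t1, t4, t7}
Sat(~b) = {t0, t3, t4, t6, t7, t8}
Sat(r | ~b) = {t0, t1, t2, t3, t4, t6, t7, t8}
Sat((EX A[b U (b & q)]) & (r | ~b)) = {t1, t4, t7}
Sat(AX ((EX A[b U (b & q)]) & (r | ~b))) = {s : every successor in {t1, t4, t7}} = {t3, t6}
t8 ∉ Sat(AX ((EX A[b U (b & q)]) & (r | ~b))) = {t3, t6}, so the formula does not hold at t8.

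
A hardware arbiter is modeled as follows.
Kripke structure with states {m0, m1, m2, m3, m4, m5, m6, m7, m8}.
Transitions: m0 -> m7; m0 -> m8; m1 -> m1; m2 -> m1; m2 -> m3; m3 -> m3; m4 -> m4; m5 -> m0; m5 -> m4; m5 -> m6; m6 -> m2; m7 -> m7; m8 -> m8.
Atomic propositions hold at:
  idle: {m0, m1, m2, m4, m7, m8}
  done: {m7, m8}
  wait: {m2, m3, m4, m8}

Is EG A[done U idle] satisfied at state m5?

A[done U idle]: least fixpoint, start Z0 = Sat(idle) = {m0, m1, m2, m4, m7, m8}, add states in Sat(done) with every successor in Z. Already a fixed point.
Sat(A[done U idle]) = {m0, m1, m2, m4, m7, m8}
EG A[done U idle]: greatest fixpoint, start Z0 = {m0, m1, m2, m4, m7, m8}, keep only states in Sat with some successor in Z. Already a fixed point.
Sat(EG A[done U idle]) = {m0, m1, m2, m4, m7, m8}
m5 ∉ Sat(EG A[done U idle]) = {m0, m1, m2, m4, m7, m8}, so the formula does not hold at m5.

No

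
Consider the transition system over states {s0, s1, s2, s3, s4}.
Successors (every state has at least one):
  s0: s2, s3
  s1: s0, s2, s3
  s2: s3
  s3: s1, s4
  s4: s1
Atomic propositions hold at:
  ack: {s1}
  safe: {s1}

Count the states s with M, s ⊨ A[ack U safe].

A[ack U safe]: least fixpoint, start Z0 = Sat(safe) = {s1}, add states in Sat(ack) with every successor in Z. Already a fixed point.
Sat(A[ack U safe]) = {s1}
|Sat(A[ack U safe])| = |{s1}| = 1.

1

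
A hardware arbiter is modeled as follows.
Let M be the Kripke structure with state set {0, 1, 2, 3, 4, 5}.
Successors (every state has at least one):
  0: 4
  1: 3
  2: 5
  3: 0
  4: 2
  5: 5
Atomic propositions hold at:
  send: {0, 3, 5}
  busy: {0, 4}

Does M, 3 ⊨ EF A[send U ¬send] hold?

Yes

Sat(¬send) = {1, 2, 4}
A[send U ¬send]: least fixpoint, start Z0 = Sat(¬send) = {1, 2, 4}, add states in Sat(send) with every successor in Z. Z1 = {0, 1, 2, 4}; Z2 = {0, 1, 2, 3, 4}; fixed.
Sat(A[send U ¬send]) = {0, 1, 2, 3, 4}
EF A[send U ¬send]: least fixpoint, start Z0 = {0, 1, 2, 3, 4}, add states with some successor in Z. Already a fixed point.
Sat(EF A[send U ¬send]) = {0, 1, 2, 3, 4}
3 ∈ Sat(EF A[send U ¬send]) = {0, 1, 2, 3, 4}, so the formula holds at 3.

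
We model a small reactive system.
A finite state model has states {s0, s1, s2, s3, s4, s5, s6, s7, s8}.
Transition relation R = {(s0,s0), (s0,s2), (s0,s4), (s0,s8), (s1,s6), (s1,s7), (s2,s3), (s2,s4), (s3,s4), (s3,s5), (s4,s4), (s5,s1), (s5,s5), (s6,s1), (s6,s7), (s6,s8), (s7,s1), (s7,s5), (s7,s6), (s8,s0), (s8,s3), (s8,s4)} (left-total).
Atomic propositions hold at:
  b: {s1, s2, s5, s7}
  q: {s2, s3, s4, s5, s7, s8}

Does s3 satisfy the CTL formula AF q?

AF q: least fixpoint, start Z0 = {s2, s3, s4, s5, s7, s8}, add states with every successor in Z. Already a fixed point.
Sat(AF q) = {s2, s3, s4, s5, s7, s8}
s3 ∈ Sat(AF q) = {s2, s3, s4, s5, s7, s8}, so the formula holds at s3.

Yes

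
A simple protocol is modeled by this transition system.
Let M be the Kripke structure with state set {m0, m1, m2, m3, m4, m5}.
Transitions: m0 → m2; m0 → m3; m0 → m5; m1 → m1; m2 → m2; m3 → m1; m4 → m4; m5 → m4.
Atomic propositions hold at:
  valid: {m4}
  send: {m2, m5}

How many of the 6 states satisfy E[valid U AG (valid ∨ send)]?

3

Sat(valid ∨ send) = {m2, m4, m5}
AG (valid ∨ send): greatest fixpoint, start Z0 = {m2, m4, m5}, keep only states in Sat with every successor in Z. Already a fixed point.
Sat(AG (valid ∨ send)) = {m2, m4, m5}
E[valid U AG (valid ∨ send)]: least fixpoint, start Z0 = Sat(AG (valid ∨ send)) = {m2, m4, m5}, add states in Sat(valid) with some successor in Z. Already a fixed point.
Sat(E[valid U AG (valid ∨ send)]) = {m2, m4, m5}
|Sat(E[valid U AG (valid ∨ send)])| = |{m2, m4, m5}| = 3.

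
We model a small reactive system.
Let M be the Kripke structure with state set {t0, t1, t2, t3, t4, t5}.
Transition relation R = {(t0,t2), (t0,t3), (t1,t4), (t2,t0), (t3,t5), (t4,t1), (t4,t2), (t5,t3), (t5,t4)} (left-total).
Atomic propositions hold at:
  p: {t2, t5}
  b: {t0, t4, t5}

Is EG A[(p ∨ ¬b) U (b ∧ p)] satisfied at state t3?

Yes

Sat(¬b) = {t1, t2, t3}
Sat(p ∨ ¬b) = {t1, t2, t3, t5}
Sat(b ∧ p) = {t5}
A[(p ∨ ¬b) U (b ∧ p)]: least fixpoint, start Z0 = Sat((b ∧ p)) = {t5}, add states in Sat(p ∨ ¬b) with every successor in Z. Z1 = {t3, t5}; fixed.
Sat(A[(p ∨ ¬b) U (b ∧ p)]) = {t3, t5}
EG A[(p ∨ ¬b) U (b ∧ p)]: greatest fixpoint, start Z0 = {t3, t5}, keep only states in Sat with some successor in Z. Already a fixed point.
Sat(EG A[(p ∨ ¬b) U (b ∧ p)]) = {t3, t5}
t3 ∈ Sat(EG A[(p ∨ ¬b) U (b ∧ p)]) = {t3, t5}, so the formula holds at t3.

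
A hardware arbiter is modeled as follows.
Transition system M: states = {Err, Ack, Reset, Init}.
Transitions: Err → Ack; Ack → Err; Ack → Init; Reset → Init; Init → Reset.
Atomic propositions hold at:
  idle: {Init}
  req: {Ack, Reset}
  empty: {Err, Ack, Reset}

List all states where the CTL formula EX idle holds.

Sat(EX idle) = {s : some successor in {Init}} = {Ack, Reset}

{Ack, Reset}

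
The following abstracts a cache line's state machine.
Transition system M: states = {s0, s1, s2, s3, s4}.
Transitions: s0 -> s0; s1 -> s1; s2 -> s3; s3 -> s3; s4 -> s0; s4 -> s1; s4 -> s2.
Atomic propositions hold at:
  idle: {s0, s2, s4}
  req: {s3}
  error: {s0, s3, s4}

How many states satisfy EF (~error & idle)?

Sat(~error) = {s1, s2}
Sat(~error & idle) = {s2}
EF (~error & idle): least fixpoint, start Z0 = {s2}, add states with some successor in Z. Z1 = {s2, s4}; fixed.
Sat(EF (~error & idle)) = {s2, s4}
|Sat(EF (~error & idle))| = |{s2, s4}| = 2.

2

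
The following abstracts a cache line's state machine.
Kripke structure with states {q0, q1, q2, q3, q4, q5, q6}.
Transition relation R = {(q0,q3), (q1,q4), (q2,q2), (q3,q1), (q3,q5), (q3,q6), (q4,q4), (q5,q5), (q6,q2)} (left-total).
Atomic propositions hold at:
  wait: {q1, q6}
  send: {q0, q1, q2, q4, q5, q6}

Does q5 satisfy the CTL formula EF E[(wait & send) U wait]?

Sat(wait & send) = {q1, q6}
E[(wait & send) U wait]: least fixpoint, start Z0 = Sat(wait) = {q1, q6}, add states in Sat(wait & send) with some successor in Z. Already a fixed point.
Sat(E[(wait & send) U wait]) = {q1, q6}
EF E[(wait & send) U wait]: least fixpoint, start Z0 = {q1, q6}, add states with some successor in Z. Z1 = {q1, q3, q6}; Z2 = {q0, q1, q3, q6}; fixed.
Sat(EF E[(wait & send) U wait]) = {q0, q1, q3, q6}
q5 ∉ Sat(EF E[(wait & send) U wait]) = {q0, q1, q3, q6}, so the formula does not hold at q5.

No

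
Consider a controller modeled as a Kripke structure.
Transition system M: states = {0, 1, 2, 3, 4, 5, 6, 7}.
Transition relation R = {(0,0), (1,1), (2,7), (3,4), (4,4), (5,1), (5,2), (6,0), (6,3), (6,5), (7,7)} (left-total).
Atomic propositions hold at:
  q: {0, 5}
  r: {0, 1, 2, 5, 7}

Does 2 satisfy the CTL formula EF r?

Yes

EF r: least fixpoint, start Z0 = {0, 1, 2, 5, 7}, add states with some successor in Z. Z1 = {0, 1, 2, 5, 6, 7}; fixed.
Sat(EF r) = {0, 1, 2, 5, 6, 7}
2 ∈ Sat(EF r) = {0, 1, 2, 5, 6, 7}, so the formula holds at 2.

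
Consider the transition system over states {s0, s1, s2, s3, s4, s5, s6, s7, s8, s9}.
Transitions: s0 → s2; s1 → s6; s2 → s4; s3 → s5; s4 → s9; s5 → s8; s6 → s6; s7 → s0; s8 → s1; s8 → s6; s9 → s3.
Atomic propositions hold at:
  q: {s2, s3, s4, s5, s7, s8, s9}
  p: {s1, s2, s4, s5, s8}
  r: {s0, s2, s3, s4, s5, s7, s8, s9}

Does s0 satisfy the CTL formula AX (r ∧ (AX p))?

Yes

Sat(AX p) = {s : every successor in {s1, s2, s4, s5, s8}} = {s0, s2, s3, s5}
Sat(r ∧ (AX p)) = {s0, s2, s3, s5}
Sat(AX (r ∧ (AX p))) = {s : every successor in {s0, s2, s3, s5}} = {s0, s3, s7, s9}
s0 ∈ Sat(AX (r ∧ (AX p))) = {s0, s3, s7, s9}, so the formula holds at s0.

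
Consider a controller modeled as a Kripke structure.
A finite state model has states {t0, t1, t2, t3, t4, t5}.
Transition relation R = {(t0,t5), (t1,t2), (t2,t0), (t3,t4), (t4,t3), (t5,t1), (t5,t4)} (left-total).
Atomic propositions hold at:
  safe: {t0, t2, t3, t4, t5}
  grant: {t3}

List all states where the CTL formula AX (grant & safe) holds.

{t4}

Sat(grant & safe) = {t3}
Sat(AX (grant & safe)) = {s : every successor in {t3}} = {t4}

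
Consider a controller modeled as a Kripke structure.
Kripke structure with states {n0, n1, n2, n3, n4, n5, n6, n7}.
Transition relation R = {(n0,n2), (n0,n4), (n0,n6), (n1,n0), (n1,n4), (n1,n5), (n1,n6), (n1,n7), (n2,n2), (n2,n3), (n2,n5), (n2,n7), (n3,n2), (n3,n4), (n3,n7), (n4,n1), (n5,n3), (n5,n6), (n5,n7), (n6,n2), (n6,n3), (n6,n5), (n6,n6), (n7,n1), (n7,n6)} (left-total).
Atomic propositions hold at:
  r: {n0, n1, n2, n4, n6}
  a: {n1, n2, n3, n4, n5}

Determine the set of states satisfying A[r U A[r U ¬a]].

{n0, n6, n7}

Sat(¬a) = {n0, n6, n7}
A[r U ¬a]: least fixpoint, start Z0 = Sat(¬a) = {n0, n6, n7}, add states in Sat(r) with every successor in Z. Already a fixed point.
Sat(A[r U ¬a]) = {n0, n6, n7}
A[r U A[r U ¬a]]: least fixpoint, start Z0 = Sat(A[r U ¬a]) = {n0, n6, n7}, add states in Sat(r) with every successor in Z. Already a fixed point.
Sat(A[r U A[r U ¬a]]) = {n0, n6, n7}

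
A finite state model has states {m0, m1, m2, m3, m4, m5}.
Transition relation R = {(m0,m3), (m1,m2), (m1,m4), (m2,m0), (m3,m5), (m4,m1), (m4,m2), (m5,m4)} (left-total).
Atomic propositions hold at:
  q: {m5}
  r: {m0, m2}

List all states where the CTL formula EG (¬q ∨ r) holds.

Sat(¬q) = {m0, m1, m2, m3, m4}
Sat(¬q ∨ r) = {m0, m1, m2, m3, m4}
EG (¬q ∨ r): greatest fixpoint, start Z0 = {m0, m1, m2, m3, m4}, keep only states in Sat with some successor in Z. Z1 = {m0, m1, m2, m4}; Z2 = {m1, m2, m4}; Z3 = {m1, m4}; fixed.
Sat(EG (¬q ∨ r)) = {m1, m4}

{m1, m4}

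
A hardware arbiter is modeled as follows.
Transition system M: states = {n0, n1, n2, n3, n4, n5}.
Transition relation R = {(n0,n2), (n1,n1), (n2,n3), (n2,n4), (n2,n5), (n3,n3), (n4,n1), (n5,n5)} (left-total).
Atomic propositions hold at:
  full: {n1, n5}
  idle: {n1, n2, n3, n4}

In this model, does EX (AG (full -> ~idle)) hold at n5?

Yes

Sat(~idle) = {n0, n5}
Sat(full -> ~idle) = {n0, n2, n3, n4, n5}
AG (full -> ~idle): greatest fixpoint, start Z0 = {n0, n2, n3, n4, n5}, keep only states in Sat with every successor in Z. Z1 = {n0, n2, n3, n5}; Z2 = {n0, n3, n5}; Z3 = {n3, n5}; fixed.
Sat(AG (full -> ~idle)) = {n3, n5}
Sat(EX (AG (full -> ~idle))) = {s : some successor in {n3, n5}} = {n2, n3, n5}
n5 ∈ Sat(EX (AG (full -> ~idle))) = {n2, n3, n5}, so the formula holds at n5.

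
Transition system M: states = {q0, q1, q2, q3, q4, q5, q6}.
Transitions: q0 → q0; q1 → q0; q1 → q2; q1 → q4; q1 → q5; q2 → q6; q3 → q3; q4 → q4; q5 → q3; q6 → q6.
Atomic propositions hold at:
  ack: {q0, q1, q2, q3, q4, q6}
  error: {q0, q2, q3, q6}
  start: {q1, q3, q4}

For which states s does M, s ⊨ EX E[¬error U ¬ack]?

{q1}

Sat(¬error) = {q1, q4, q5}
Sat(¬ack) = {q5}
E[¬error U ¬ack]: least fixpoint, start Z0 = Sat(¬ack) = {q5}, add states in Sat(¬error) with some successor in Z. Z1 = {q1, q5}; fixed.
Sat(E[¬error U ¬ack]) = {q1, q5}
Sat(EX E[¬error U ¬ack]) = {s : some successor in {q1, q5}} = {q1}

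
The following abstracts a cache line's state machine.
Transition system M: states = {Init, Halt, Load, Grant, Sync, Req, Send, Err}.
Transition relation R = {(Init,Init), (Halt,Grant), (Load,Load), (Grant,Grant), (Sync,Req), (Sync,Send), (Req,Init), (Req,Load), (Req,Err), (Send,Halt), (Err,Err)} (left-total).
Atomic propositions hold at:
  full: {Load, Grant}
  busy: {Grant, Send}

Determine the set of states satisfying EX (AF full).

AF full: least fixpoint, start Z0 = {Load, Grant}, add states with every successor in Z. Z1 = {Halt, Load, Grant}; Z2 = {Halt, Load, Grant, Send}; fixed.
Sat(AF full) = {Halt, Load, Grant, Send}
Sat(EX (AF full)) = {s : some successor in {Halt, Load, Grant, Send}} = {Halt, Load, Grant, Sync, Req, Send}

{Halt, Load, Grant, Sync, Req, Send}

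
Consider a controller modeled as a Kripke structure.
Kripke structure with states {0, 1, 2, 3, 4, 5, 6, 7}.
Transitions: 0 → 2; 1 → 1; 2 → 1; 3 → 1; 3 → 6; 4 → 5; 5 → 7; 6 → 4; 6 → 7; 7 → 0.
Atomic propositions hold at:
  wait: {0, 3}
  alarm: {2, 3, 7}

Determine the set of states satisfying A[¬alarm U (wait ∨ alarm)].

{0, 2, 3, 4, 5, 6, 7}

Sat(¬alarm) = {0, 1, 4, 5, 6}
Sat(wait ∨ alarm) = {0, 2, 3, 7}
A[¬alarm U (wait ∨ alarm)]: least fixpoint, start Z0 = Sat((wait ∨ alarm)) = {0, 2, 3, 7}, add states in Sat(¬alarm) with every successor in Z. Z1 = {0, 2, 3, 5, 7}; Z2 = {0, 2, 3, 4, 5, 7}; Z3 = {0, 2, 3, 4, 5, 6, 7}; fixed.
Sat(A[¬alarm U (wait ∨ alarm)]) = {0, 2, 3, 4, 5, 6, 7}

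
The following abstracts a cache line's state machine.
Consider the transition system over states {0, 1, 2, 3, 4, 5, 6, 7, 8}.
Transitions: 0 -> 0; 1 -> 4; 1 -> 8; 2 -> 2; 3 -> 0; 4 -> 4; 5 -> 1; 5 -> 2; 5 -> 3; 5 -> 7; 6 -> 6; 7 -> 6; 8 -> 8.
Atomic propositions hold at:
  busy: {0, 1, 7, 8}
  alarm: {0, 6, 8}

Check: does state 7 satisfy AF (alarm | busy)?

Yes

Sat(alarm | busy) = {0, 1, 6, 7, 8}
AF (alarm | busy): least fixpoint, start Z0 = {0, 1, 6, 7, 8}, add states with every successor in Z. Z1 = {0, 1, 3, 6, 7, 8}; fixed.
Sat(AF (alarm | busy)) = {0, 1, 3, 6, 7, 8}
7 ∈ Sat(AF (alarm | busy)) = {0, 1, 3, 6, 7, 8}, so the formula holds at 7.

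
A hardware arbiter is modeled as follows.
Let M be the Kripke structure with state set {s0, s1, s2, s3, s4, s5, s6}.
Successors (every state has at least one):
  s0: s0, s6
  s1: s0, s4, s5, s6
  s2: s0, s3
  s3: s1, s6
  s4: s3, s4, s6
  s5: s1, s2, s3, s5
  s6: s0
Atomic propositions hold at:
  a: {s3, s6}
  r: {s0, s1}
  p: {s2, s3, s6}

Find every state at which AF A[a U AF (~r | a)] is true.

{s2, s3, s4, s5, s6}

Sat(~r) = {s2, s3, s4, s5, s6}
Sat(~r | a) = {s2, s3, s4, s5, s6}
AF (~r | a): least fixpoint, start Z0 = {s2, s3, s4, s5, s6}, add states with every successor in Z. Already a fixed point.
Sat(AF (~r | a)) = {s2, s3, s4, s5, s6}
A[a U AF (~r | a)]: least fixpoint, start Z0 = Sat(AF (~r | a)) = {s2, s3, s4, s5, s6}, add states in Sat(a) with every successor in Z. Already a fixed point.
Sat(A[a U AF (~r | a)]) = {s2, s3, s4, s5, s6}
AF A[a U AF (~r | a)]: least fixpoint, start Z0 = {s2, s3, s4, s5, s6}, add states with every successor in Z. Already a fixed point.
Sat(AF A[a U AF (~r | a)]) = {s2, s3, s4, s5, s6}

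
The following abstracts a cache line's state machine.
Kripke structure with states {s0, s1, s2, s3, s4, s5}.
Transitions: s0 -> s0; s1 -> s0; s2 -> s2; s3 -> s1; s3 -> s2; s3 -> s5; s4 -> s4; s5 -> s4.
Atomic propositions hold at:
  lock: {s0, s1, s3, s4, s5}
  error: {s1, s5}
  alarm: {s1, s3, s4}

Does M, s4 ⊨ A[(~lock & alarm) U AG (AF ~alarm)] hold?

No

Sat(~lock) = {s2}
Sat(~lock & alarm) = ∅
Sat(~alarm) = {s0, s2, s5}
AF ~alarm: least fixpoint, start Z0 = {s0, s2, s5}, add states with every successor in Z. Z1 = {s0, s1, s2, s5}; Z2 = {s0, s1, s2, s3, s5}; fixed.
Sat(AF ~alarm) = {s0, s1, s2, s3, s5}
AG (AF ~alarm): greatest fixpoint, start Z0 = {s0, s1, s2, s3, s5}, keep only states in Sat with every successor in Z. Z1 = {s0, s1, s2, s3}; Z2 = {s0, s1, s2}; fixed.
Sat(AG (AF ~alarm)) = {s0, s1, s2}
A[(~lock & alarm) U AG (AF ~alarm)]: least fixpoint, start Z0 = Sat(AG (AF ~alarm)) = {s0, s1, s2}, add states in Sat(~lock & alarm) with every successor in Z. Already a fixed point.
Sat(A[(~lock & alarm) U AG (AF ~alarm)]) = {s0, s1, s2}
s4 ∉ Sat(A[(~lock & alarm) U AG (AF ~alarm)]) = {s0, s1, s2}, so the formula does not hold at s4.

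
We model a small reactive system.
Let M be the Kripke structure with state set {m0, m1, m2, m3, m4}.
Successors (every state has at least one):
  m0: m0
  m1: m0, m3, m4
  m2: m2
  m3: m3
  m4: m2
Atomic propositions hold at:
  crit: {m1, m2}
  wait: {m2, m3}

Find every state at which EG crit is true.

{m2}

EG crit: greatest fixpoint, start Z0 = {m1, m2}, keep only states in Sat with some successor in Z. Z1 = {m2}; fixed.
Sat(EG crit) = {m2}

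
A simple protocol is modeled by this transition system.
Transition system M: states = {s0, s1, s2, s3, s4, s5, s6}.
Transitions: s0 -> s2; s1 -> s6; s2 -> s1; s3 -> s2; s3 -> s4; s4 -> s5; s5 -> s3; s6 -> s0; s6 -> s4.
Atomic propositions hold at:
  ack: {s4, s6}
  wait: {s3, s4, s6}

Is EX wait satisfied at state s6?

Sat(EX wait) = {s : some successor in {s3, s4, s6}} = {s1, s3, s5, s6}
s6 ∈ Sat(EX wait) = {s1, s3, s5, s6}, so the formula holds at s6.

Yes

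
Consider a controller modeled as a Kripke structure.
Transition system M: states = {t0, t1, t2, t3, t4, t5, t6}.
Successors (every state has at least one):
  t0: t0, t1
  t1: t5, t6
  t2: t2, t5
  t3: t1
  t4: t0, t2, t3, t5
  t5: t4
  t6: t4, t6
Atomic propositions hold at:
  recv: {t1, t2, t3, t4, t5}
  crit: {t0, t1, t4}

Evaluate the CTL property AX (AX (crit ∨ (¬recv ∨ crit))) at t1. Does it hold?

Yes

Sat(¬recv) = {t0, t6}
Sat(¬recv ∨ crit) = {t0, t1, t4, t6}
Sat(crit ∨ (¬recv ∨ crit)) = {t0, t1, t4, t6}
Sat(AX (crit ∨ (¬recv ∨ crit))) = {s : every successor in {t0, t1, t4, t6}} = {t0, t3, t5, t6}
Sat(AX (AX (crit ∨ (¬recv ∨ crit)))) = {s : every successor in {t0, t3, t5, t6}} = {t1}
t1 ∈ Sat(AX (AX (crit ∨ (¬recv ∨ crit)))) = {t1}, so the formula holds at t1.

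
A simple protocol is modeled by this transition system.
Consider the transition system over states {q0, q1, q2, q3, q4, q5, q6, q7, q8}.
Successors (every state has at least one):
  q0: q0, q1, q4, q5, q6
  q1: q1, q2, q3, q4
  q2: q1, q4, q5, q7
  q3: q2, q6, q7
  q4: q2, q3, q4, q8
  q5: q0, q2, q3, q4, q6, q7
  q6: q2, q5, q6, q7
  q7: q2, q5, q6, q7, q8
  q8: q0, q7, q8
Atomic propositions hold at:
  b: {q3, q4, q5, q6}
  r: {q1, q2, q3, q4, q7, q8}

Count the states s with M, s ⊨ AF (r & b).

2

Sat(r & b) = {q3, q4}
AF (r & b): least fixpoint, start Z0 = {q3, q4}, add states with every successor in Z. Already a fixed point.
Sat(AF (r & b)) = {q3, q4}
|Sat(AF (r & b))| = |{q3, q4}| = 2.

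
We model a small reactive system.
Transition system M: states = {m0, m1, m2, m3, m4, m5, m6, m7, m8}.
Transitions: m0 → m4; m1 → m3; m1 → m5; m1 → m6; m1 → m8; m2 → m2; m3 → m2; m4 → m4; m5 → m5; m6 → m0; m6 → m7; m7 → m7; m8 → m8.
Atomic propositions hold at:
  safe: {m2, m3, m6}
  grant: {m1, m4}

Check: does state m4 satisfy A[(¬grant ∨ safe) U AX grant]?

Yes

Sat(¬grant) = {m0, m2, m3, m5, m6, m7, m8}
Sat(¬grant ∨ safe) = {m0, m2, m3, m5, m6, m7, m8}
Sat(AX grant) = {s : every successor in {m1, m4}} = {m0, m4}
A[(¬grant ∨ safe) U AX grant]: least fixpoint, start Z0 = Sat(AX grant) = {m0, m4}, add states in Sat(¬grant ∨ safe) with every successor in Z. Already a fixed point.
Sat(A[(¬grant ∨ safe) U AX grant]) = {m0, m4}
m4 ∈ Sat(A[(¬grant ∨ safe) U AX grant]) = {m0, m4}, so the formula holds at m4.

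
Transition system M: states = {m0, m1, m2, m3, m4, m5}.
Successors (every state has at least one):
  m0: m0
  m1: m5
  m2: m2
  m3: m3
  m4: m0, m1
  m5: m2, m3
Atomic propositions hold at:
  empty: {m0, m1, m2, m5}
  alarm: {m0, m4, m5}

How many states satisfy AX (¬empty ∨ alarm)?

Sat(¬empty) = {m3, m4}
Sat(¬empty ∨ alarm) = {m0, m3, m4, m5}
Sat(AX (¬empty ∨ alarm)) = {s : every successor in {m0, m3, m4, m5}} = {m0, m1, m3}
|Sat(AX (¬empty ∨ alarm))| = |{m0, m1, m3}| = 3.

3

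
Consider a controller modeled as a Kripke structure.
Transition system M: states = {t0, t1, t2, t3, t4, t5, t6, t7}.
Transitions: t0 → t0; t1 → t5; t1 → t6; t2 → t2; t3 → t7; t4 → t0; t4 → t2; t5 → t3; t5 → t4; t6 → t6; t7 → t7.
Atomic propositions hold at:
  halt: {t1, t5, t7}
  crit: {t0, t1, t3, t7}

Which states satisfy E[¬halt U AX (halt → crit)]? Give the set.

{t0, t2, t3, t4, t5, t6, t7}

Sat(¬halt) = {t0, t2, t3, t4, t6}
Sat(halt → crit) = {t0, t1, t2, t3, t4, t6, t7}
Sat(AX (halt → crit)) = {s : every successor in {t0, t1, t2, t3, t4, t6, t7}} = {t0, t2, t3, t4, t5, t6, t7}
E[¬halt U AX (halt → crit)]: least fixpoint, start Z0 = Sat(AX (halt → crit)) = {t0, t2, t3, t4, t5, t6, t7}, add states in Sat(¬halt) with some successor in Z. Already a fixed point.
Sat(E[¬halt U AX (halt → crit)]) = {t0, t2, t3, t4, t5, t6, t7}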